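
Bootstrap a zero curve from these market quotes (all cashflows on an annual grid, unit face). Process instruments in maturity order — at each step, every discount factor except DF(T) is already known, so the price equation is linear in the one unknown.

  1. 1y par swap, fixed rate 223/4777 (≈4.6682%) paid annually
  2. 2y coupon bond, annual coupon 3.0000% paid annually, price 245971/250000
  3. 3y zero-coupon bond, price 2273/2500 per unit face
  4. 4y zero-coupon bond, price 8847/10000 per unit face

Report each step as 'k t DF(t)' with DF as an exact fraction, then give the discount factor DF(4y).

1 1 4777/5000
2 2 4637/5000
3 3 2273/2500
4 4 8847/10000
DF(4y) = 8847/10000 ≈ 0.884700

step 1 [1y] swap r/1=223/4777: DF=(1 − 223/4777·(0))/(1+223/4777) = 4777/5000 ≈ 0.955400
step 2 [2y] bond c/1=3/100: DF=(245971/250000 − 3/100·(0.955400))/(1+3/100) = 4637/5000 ≈ 0.927400
step 3 [3y] zero: DF = P = 2273/2500 ≈ 0.909200
step 4 [4y] zero: DF = P = 8847/10000 ≈ 0.884700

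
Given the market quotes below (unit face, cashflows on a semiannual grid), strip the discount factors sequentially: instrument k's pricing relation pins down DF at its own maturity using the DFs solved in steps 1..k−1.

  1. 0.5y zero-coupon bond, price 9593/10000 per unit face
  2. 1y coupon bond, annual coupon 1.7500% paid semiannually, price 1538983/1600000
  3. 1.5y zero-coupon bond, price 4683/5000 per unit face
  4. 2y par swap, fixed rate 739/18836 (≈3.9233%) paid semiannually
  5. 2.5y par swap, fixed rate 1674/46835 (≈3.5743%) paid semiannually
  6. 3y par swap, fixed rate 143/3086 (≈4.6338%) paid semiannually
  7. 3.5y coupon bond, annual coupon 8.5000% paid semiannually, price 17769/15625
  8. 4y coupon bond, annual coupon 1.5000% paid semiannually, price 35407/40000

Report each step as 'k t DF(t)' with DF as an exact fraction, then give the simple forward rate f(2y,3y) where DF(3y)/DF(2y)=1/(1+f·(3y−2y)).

step 1 [0.5y] zero: DF = P = 9593/10000 ≈ 0.959300
step 2 [1y] bond c/2=7/800: DF=(1538983/1600000 − 7/800·(0.959300))/(1+7/800) = 2363/2500 ≈ 0.945200
step 3 [1.5y] zero: DF = P = 4683/5000 ≈ 0.936600
step 4 [2y] swap r/2=739/37672: DF=(1 − 739/37672·(0.959300+0.945200+0.936600))/(1+739/37672) = 9261/10000 ≈ 0.926100
step 5 [2.5y] swap r/2=837/46835: DF=(1 − 837/46835·(0.959300+0.945200+0.936600+0.926100))/(1+837/46835) = 9163/10000 ≈ 0.916300
step 6 [3y] swap r/2=143/6172: DF=(1 − 143/6172·(0.959300+0.945200+0.936600+0.926100+0.916300))/(1+143/6172) = 8713/10000 ≈ 0.871300
step 7 [3.5y] bond c/2=17/400: DF=(17769/15625 − 17/400·(0.959300+0.945200+0.936600+0.926100+0.916300+0.871300))/(1+17/400) = 2161/2500 ≈ 0.864400
step 8 [4y] bond c/2=3/400: DF=(35407/40000 − 3/400·(0.959300+0.945200+0.936600+0.926100+0.916300+0.871300+0.864400))/(1+3/400) = 2077/2500 ≈ 0.830800

1 1/2 9593/10000
2 1 2363/2500
3 3/2 4683/5000
4 2 9261/10000
5 5/2 9163/10000
6 3 8713/10000
7 7/2 2161/2500
8 4 2077/2500
f(2y,3y) = ((9261/10000)/(8713/10000) − 1)/(1) = 548/8713 ≈ 6.2895%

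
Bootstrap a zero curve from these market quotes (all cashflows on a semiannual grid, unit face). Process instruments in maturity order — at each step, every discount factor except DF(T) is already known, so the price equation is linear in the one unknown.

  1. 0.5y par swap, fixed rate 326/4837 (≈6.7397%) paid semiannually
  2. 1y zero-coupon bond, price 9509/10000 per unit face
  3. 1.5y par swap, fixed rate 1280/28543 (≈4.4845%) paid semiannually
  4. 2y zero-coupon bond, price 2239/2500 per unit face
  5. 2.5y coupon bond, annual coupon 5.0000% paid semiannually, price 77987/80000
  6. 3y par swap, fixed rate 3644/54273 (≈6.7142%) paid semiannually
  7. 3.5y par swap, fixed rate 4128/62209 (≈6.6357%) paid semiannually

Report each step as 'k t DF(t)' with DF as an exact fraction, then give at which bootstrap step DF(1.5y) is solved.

1 1/2 4837/5000
2 1 9509/10000
3 3/2 117/125
4 2 2239/2500
5 5/2 2149/2500
6 3 4089/5000
7 7/2 496/625
DF(1.5y) is solved at step 3

step 1 [0.5y] swap r/2=163/4837: DF=(1 − 163/4837·(0))/(1+163/4837) = 4837/5000 ≈ 0.967400
step 2 [1y] zero: DF = P = 9509/10000 ≈ 0.950900
step 3 [1.5y] swap r/2=640/28543: DF=(1 − 640/28543·(0.967400+0.950900))/(1+640/28543) = 117/125 ≈ 0.936000
step 4 [2y] zero: DF = P = 2239/2500 ≈ 0.895600
step 5 [2.5y] bond c/2=1/40: DF=(77987/80000 − 1/40·(0.967400+0.950900+0.936000+0.895600))/(1+1/40) = 2149/2500 ≈ 0.859600
step 6 [3y] swap r/2=1822/54273: DF=(1 − 1822/54273·(0.967400+0.950900+0.936000+0.895600+0.859600))/(1+1822/54273) = 4089/5000 ≈ 0.817800
step 7 [3.5y] swap r/2=2064/62209: DF=(1 − 2064/62209·(0.967400+0.950900+0.936000+0.895600+0.859600+0.817800))/(1+2064/62209) = 496/625 ≈ 0.793600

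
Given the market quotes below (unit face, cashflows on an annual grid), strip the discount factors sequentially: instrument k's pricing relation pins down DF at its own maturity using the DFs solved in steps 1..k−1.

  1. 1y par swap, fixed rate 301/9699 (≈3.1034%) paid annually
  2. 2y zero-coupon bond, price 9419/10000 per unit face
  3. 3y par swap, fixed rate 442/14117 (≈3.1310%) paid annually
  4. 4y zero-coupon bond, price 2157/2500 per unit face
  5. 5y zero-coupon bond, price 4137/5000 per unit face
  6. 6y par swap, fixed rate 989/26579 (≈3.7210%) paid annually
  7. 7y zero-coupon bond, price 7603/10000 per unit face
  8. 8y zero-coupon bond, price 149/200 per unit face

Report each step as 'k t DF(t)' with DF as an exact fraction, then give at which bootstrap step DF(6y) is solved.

step 1 [1y] swap r/1=301/9699: DF=(1 − 301/9699·(0))/(1+301/9699) = 9699/10000 ≈ 0.969900
step 2 [2y] zero: DF = P = 9419/10000 ≈ 0.941900
step 3 [3y] swap r/1=442/14117: DF=(1 − 442/14117·(0.969900+0.941900))/(1+442/14117) = 2279/2500 ≈ 0.911600
step 4 [4y] zero: DF = P = 2157/2500 ≈ 0.862800
step 5 [5y] zero: DF = P = 4137/5000 ≈ 0.827400
step 6 [6y] swap r/1=989/26579: DF=(1 − 989/26579·(0.969900+0.941900+0.911600+0.862800+0.827400))/(1+989/26579) = 4011/5000 ≈ 0.802200
step 7 [7y] zero: DF = P = 7603/10000 ≈ 0.760300
step 8 [8y] zero: DF = P = 149/200 ≈ 0.745000

1 1 9699/10000
2 2 9419/10000
3 3 2279/2500
4 4 2157/2500
5 5 4137/5000
6 6 4011/5000
7 7 7603/10000
8 8 149/200
DF(6y) is solved at step 6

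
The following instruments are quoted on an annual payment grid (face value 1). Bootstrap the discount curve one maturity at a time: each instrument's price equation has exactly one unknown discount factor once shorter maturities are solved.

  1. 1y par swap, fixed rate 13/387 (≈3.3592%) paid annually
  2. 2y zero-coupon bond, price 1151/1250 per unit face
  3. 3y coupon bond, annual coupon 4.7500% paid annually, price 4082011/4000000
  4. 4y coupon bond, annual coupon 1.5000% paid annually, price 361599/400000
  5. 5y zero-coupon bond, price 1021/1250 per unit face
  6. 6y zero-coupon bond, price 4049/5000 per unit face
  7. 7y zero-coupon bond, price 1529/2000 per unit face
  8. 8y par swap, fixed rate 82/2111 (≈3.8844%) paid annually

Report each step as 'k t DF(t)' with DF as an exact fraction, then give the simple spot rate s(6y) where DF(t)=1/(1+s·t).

step 1 [1y] swap r/1=13/387: DF=(1 − 13/387·(0))/(1+13/387) = 387/400 ≈ 0.967500
step 2 [2y] zero: DF = P = 1151/1250 ≈ 0.920800
step 3 [3y] bond c/1=19/400: DF=(4082011/4000000 − 19/400·(0.967500+0.920800))/(1+19/400) = 4443/5000 ≈ 0.888600
step 4 [4y] bond c/1=3/200: DF=(361599/400000 − 3/200·(0.967500+0.920800+0.888600))/(1+3/200) = 531/625 ≈ 0.849600
step 5 [5y] zero: DF = P = 1021/1250 ≈ 0.816800
step 6 [6y] zero: DF = P = 4049/5000 ≈ 0.809800
step 7 [7y] zero: DF = P = 1529/2000 ≈ 0.764500
step 8 [8y] swap r/1=82/2111: DF=(1 − 82/2111·(0.967500+0.920800+0.888600+0.849600+0.816800+0.809800+0.764500))/(1+82/2111) = 461/625 ≈ 0.737600

1 1 387/400
2 2 1151/1250
3 3 4443/5000
4 4 531/625
5 5 1021/1250
6 6 4049/5000
7 7 1529/2000
8 8 461/625
s(6y) = (1/(4049/5000) − 1)/(6) = 317/8098 ≈ 3.9145%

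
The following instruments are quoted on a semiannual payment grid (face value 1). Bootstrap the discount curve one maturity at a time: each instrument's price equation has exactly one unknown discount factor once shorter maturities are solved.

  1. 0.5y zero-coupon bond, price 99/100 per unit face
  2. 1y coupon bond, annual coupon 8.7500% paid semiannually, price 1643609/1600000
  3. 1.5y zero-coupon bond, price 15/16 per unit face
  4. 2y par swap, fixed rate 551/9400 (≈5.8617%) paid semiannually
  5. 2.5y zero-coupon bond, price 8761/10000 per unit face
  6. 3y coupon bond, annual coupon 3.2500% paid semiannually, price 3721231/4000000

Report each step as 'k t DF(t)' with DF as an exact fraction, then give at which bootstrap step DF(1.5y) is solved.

step 1 [0.5y] zero: DF = P = 99/100 ≈ 0.990000
step 2 [1y] bond c/2=7/160: DF=(1643609/1600000 − 7/160·(0.990000))/(1+7/160) = 9427/10000 ≈ 0.942700
step 3 [1.5y] zero: DF = P = 15/16 ≈ 0.937500
step 4 [2y] swap r/2=551/18800: DF=(1 − 551/18800·(0.990000+0.942700+0.937500))/(1+551/18800) = 4449/5000 ≈ 0.889800
step 5 [2.5y] zero: DF = P = 8761/10000 ≈ 0.876100
step 6 [3y] bond c/2=13/800: DF=(3721231/4000000 − 13/800·(0.990000+0.942700+0.937500+0.889800+0.876100))/(1+13/800) = 8413/10000 ≈ 0.841300

1 1/2 99/100
2 1 9427/10000
3 3/2 15/16
4 2 4449/5000
5 5/2 8761/10000
6 3 8413/10000
DF(1.5y) is solved at step 3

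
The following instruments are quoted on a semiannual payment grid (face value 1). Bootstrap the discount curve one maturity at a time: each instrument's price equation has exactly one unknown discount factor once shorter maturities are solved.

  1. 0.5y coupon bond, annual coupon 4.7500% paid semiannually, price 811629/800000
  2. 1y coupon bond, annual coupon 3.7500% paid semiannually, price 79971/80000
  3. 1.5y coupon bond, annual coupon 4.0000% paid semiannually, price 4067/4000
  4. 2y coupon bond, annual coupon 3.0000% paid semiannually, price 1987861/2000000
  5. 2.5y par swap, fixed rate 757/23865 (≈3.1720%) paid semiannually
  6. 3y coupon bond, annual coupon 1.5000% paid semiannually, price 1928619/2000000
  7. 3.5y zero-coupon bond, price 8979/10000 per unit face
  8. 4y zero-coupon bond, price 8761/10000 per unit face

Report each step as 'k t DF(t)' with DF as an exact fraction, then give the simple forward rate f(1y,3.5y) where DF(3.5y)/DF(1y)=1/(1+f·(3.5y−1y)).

1 1/2 991/1000
2 1 963/1000
3 3/2 1917/2000
4 2 4681/5000
5 5/2 9243/10000
6 3 576/625
7 7/2 8979/10000
8 4 8761/10000
f(1y,3.5y) = ((963/1000)/(8979/10000) − 1)/(5/2) = 434/14965 ≈ 2.9001%

step 1 [0.5y] bond c/2=19/800: DF=(811629/800000 − 19/800·(0))/(1+19/800) = 991/1000 ≈ 0.991000
step 2 [1y] bond c/2=3/160: DF=(79971/80000 − 3/160·(0.991000))/(1+3/160) = 963/1000 ≈ 0.963000
step 3 [1.5y] bond c/2=1/50: DF=(4067/4000 − 1/50·(0.991000+0.963000))/(1+1/50) = 1917/2000 ≈ 0.958500
step 4 [2y] bond c/2=3/200: DF=(1987861/2000000 − 3/200·(0.991000+0.963000+0.958500))/(1+3/200) = 4681/5000 ≈ 0.936200
step 5 [2.5y] swap r/2=757/47730: DF=(1 − 757/47730·(0.991000+0.963000+0.958500+0.936200))/(1+757/47730) = 9243/10000 ≈ 0.924300
step 6 [3y] bond c/2=3/400: DF=(1928619/2000000 − 3/400·(0.991000+0.963000+0.958500+0.936200+0.924300))/(1+3/400) = 576/625 ≈ 0.921600
step 7 [3.5y] zero: DF = P = 8979/10000 ≈ 0.897900
step 8 [4y] zero: DF = P = 8761/10000 ≈ 0.876100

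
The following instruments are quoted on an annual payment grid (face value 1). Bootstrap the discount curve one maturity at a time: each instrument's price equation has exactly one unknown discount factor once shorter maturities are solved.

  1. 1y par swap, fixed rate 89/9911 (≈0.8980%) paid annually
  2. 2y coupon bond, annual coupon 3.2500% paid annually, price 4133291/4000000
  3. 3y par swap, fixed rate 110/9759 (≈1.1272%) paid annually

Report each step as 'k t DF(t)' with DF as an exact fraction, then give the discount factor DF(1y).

step 1 [1y] swap r/1=89/9911: DF=(1 − 89/9911·(0))/(1+89/9911) = 9911/10000 ≈ 0.991100
step 2 [2y] bond c/1=13/400: DF=(4133291/4000000 − 13/400·(0.991100))/(1+13/400) = 606/625 ≈ 0.969600
step 3 [3y] swap r/1=110/9759: DF=(1 − 110/9759·(0.991100+0.969600))/(1+110/9759) = 967/1000 ≈ 0.967000

1 1 9911/10000
2 2 606/625
3 3 967/1000
DF(1y) = 9911/10000 ≈ 0.991100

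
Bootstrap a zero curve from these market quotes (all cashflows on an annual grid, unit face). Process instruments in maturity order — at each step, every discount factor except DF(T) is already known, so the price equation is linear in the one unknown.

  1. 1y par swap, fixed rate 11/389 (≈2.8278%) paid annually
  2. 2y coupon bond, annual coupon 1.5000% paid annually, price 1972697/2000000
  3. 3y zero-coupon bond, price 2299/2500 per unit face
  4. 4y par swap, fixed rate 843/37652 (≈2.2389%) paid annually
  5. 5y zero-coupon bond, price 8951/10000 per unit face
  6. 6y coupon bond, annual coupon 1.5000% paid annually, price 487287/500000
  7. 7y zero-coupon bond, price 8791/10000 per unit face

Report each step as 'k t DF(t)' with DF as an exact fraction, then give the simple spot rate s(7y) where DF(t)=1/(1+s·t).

step 1 [1y] swap r/1=11/389: DF=(1 − 11/389·(0))/(1+11/389) = 389/400 ≈ 0.972500
step 2 [2y] bond c/1=3/200: DF=(1972697/2000000 − 3/200·(0.972500))/(1+3/200) = 4787/5000 ≈ 0.957400
step 3 [3y] zero: DF = P = 2299/2500 ≈ 0.919600
step 4 [4y] swap r/1=843/37652: DF=(1 − 843/37652·(0.972500+0.957400+0.919600))/(1+843/37652) = 9157/10000 ≈ 0.915700
step 5 [5y] zero: DF = P = 8951/10000 ≈ 0.895100
step 6 [6y] bond c/1=3/200: DF=(487287/500000 − 3/200·(0.972500+0.957400+0.919600+0.915700+0.895100))/(1+3/200) = 8913/10000 ≈ 0.891300
step 7 [7y] zero: DF = P = 8791/10000 ≈ 0.879100

1 1 389/400
2 2 4787/5000
3 3 2299/2500
4 4 9157/10000
5 5 8951/10000
6 6 8913/10000
7 7 8791/10000
s(7y) = (1/(8791/10000) − 1)/(7) = 1209/61537 ≈ 1.9647%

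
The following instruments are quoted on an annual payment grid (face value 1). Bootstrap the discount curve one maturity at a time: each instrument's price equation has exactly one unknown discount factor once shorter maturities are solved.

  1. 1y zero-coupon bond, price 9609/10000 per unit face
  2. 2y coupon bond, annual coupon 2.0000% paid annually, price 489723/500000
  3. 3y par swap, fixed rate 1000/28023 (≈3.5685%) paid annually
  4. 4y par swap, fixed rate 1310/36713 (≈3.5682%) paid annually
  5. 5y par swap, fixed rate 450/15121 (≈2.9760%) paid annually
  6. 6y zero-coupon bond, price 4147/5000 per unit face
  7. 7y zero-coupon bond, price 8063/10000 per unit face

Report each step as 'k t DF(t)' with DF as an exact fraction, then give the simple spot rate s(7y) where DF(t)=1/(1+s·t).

step 1 [1y] zero: DF = P = 9609/10000 ≈ 0.960900
step 2 [2y] bond c/1=1/50: DF=(489723/500000 − 1/50·(0.960900))/(1+1/50) = 4707/5000 ≈ 0.941400
step 3 [3y] swap r/1=1000/28023: DF=(1 − 1000/28023·(0.960900+0.941400))/(1+1000/28023) = 9/10 ≈ 0.900000
step 4 [4y] swap r/1=1310/36713: DF=(1 − 1310/36713·(0.960900+0.941400+0.900000))/(1+1310/36713) = 869/1000 ≈ 0.869000
step 5 [5y] swap r/1=450/15121: DF=(1 − 450/15121·(0.960900+0.941400+0.900000+0.869000))/(1+450/15121) = 173/200 ≈ 0.865000
step 6 [6y] zero: DF = P = 4147/5000 ≈ 0.829400
step 7 [7y] zero: DF = P = 8063/10000 ≈ 0.806300

1 1 9609/10000
2 2 4707/5000
3 3 9/10
4 4 869/1000
5 5 173/200
6 6 4147/5000
7 7 8063/10000
s(7y) = (1/(8063/10000) − 1)/(7) = 1937/56441 ≈ 3.4319%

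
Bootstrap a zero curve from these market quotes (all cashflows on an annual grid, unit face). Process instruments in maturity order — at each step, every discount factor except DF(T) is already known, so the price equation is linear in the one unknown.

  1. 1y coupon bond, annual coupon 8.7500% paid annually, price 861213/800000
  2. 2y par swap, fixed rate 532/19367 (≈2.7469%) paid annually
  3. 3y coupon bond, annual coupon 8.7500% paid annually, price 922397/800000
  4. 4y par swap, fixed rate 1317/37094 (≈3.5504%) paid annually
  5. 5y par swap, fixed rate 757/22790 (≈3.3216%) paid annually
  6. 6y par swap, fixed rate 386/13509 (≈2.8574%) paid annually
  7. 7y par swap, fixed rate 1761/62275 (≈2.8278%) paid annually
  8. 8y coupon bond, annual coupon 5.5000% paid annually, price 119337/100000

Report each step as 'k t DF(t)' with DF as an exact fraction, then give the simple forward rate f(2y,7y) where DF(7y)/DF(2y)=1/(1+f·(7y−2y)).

1 1 9899/10000
2 2 2367/2500
3 3 2261/2500
4 4 8683/10000
5 5 4243/5000
6 6 1057/1250
7 7 8239/10000
8 8 1613/2000
f(2y,7y) = ((2367/2500)/(8239/10000) − 1)/(5) = 1229/41195 ≈ 2.9834%

step 1 [1y] bond c/1=7/80: DF=(861213/800000 − 7/80·(0))/(1+7/80) = 9899/10000 ≈ 0.989900
step 2 [2y] swap r/1=532/19367: DF=(1 − 532/19367·(0.989900))/(1+532/19367) = 2367/2500 ≈ 0.946800
step 3 [3y] bond c/1=7/80: DF=(922397/800000 − 7/80·(0.989900+0.946800))/(1+7/80) = 2261/2500 ≈ 0.904400
step 4 [4y] swap r/1=1317/37094: DF=(1 − 1317/37094·(0.989900+0.946800+0.904400))/(1+1317/37094) = 8683/10000 ≈ 0.868300
step 5 [5y] swap r/1=757/22790: DF=(1 − 757/22790·(0.989900+0.946800+0.904400+0.868300))/(1+757/22790) = 4243/5000 ≈ 0.848600
step 6 [6y] swap r/1=386/13509: DF=(1 − 386/13509·(0.989900+0.946800+0.904400+0.868300+0.848600))/(1+386/13509) = 1057/1250 ≈ 0.845600
step 7 [7y] swap r/1=1761/62275: DF=(1 − 1761/62275·(0.989900+0.946800+0.904400+0.868300+0.848600+0.845600))/(1+1761/62275) = 8239/10000 ≈ 0.823900
step 8 [8y] bond c/1=11/200: DF=(119337/100000 − 11/200·(0.989900+0.946800+0.904400+0.868300+0.848600+0.845600+0.823900))/(1+11/200) = 1613/2000 ≈ 0.806500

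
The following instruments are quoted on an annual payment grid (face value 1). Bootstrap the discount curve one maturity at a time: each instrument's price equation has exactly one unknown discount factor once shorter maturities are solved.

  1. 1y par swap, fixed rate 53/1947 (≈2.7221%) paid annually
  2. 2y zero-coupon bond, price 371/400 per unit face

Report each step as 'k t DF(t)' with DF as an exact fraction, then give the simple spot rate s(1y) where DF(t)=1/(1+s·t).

1 1 1947/2000
2 2 371/400
s(1y) = (1/(1947/2000) − 1)/(1) = 53/1947 ≈ 2.7221%

step 1 [1y] swap r/1=53/1947: DF=(1 − 53/1947·(0))/(1+53/1947) = 1947/2000 ≈ 0.973500
step 2 [2y] zero: DF = P = 371/400 ≈ 0.927500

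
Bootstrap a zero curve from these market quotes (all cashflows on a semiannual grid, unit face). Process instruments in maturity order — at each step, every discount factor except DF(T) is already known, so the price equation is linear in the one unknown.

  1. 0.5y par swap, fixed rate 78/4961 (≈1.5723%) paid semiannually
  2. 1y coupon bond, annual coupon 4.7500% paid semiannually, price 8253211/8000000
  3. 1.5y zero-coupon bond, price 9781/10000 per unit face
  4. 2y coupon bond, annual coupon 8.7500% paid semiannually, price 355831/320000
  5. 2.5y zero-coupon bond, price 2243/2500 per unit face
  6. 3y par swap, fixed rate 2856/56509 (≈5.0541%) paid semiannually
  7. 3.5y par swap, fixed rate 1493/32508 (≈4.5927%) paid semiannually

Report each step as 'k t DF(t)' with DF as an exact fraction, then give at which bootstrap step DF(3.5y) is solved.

step 1 [0.5y] swap r/2=39/4961: DF=(1 − 39/4961·(0))/(1+39/4961) = 4961/5000 ≈ 0.992200
step 2 [1y] bond c/2=19/800: DF=(8253211/8000000 − 19/800·(0.992200))/(1+19/800) = 9847/10000 ≈ 0.984700
step 3 [1.5y] zero: DF = P = 9781/10000 ≈ 0.978100
step 4 [2y] bond c/2=7/160: DF=(355831/320000 − 7/160·(0.992200+0.984700+0.978100))/(1+7/160) = 1883/2000 ≈ 0.941500
step 5 [2.5y] zero: DF = P = 2243/2500 ≈ 0.897200
step 6 [3y] swap r/2=1428/56509: DF=(1 − 1428/56509·(0.992200+0.984700+0.978100+0.941500+0.897200))/(1+1428/56509) = 2143/2500 ≈ 0.857200
step 7 [3.5y] swap r/2=1493/65016: DF=(1 − 1493/65016·(0.992200+0.984700+0.978100+0.941500+0.897200+0.857200))/(1+1493/65016) = 8507/10000 ≈ 0.850700

1 1/2 4961/5000
2 1 9847/10000
3 3/2 9781/10000
4 2 1883/2000
5 5/2 2243/2500
6 3 2143/2500
7 7/2 8507/10000
DF(3.5y) is solved at step 7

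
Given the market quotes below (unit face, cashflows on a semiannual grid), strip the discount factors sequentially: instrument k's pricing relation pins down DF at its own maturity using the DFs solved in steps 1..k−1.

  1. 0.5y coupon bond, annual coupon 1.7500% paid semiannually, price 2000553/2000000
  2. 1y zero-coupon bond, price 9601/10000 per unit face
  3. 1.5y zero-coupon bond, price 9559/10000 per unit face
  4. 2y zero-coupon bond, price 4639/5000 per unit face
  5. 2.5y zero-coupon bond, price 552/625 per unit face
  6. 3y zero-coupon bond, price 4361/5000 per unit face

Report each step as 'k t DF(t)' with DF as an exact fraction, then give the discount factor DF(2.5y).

1 1/2 2479/2500
2 1 9601/10000
3 3/2 9559/10000
4 2 4639/5000
5 5/2 552/625
6 3 4361/5000
DF(2.5y) = 552/625 ≈ 0.883200

step 1 [0.5y] bond c/2=7/800: DF=(2000553/2000000 − 7/800·(0))/(1+7/800) = 2479/2500 ≈ 0.991600
step 2 [1y] zero: DF = P = 9601/10000 ≈ 0.960100
step 3 [1.5y] zero: DF = P = 9559/10000 ≈ 0.955900
step 4 [2y] zero: DF = P = 4639/5000 ≈ 0.927800
step 5 [2.5y] zero: DF = P = 552/625 ≈ 0.883200
step 6 [3y] zero: DF = P = 4361/5000 ≈ 0.872200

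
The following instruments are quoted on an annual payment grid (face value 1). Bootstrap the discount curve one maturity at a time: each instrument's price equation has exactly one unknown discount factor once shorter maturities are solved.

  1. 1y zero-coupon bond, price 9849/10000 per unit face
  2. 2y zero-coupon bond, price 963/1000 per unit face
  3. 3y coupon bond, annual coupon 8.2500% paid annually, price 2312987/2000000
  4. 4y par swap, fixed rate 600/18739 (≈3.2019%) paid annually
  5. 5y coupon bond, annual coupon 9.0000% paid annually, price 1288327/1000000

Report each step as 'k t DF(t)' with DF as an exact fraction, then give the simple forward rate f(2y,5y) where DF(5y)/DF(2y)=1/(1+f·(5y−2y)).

1 1 9849/10000
2 2 963/1000
3 3 9199/10000
4 4 22/25
5 5 349/400
f(2y,5y) = ((963/1000)/(349/400) − 1)/(3) = 181/5235 ≈ 3.4575%

step 1 [1y] zero: DF = P = 9849/10000 ≈ 0.984900
step 2 [2y] zero: DF = P = 963/1000 ≈ 0.963000
step 3 [3y] bond c/1=33/400: DF=(2312987/2000000 − 33/400·(0.984900+0.963000))/(1+33/400) = 9199/10000 ≈ 0.919900
step 4 [4y] swap r/1=600/18739: DF=(1 − 600/18739·(0.984900+0.963000+0.919900))/(1+600/18739) = 22/25 ≈ 0.880000
step 5 [5y] bond c/1=9/100: DF=(1288327/1000000 − 9/100·(0.984900+0.963000+0.919900+0.880000))/(1+9/100) = 349/400 ≈ 0.872500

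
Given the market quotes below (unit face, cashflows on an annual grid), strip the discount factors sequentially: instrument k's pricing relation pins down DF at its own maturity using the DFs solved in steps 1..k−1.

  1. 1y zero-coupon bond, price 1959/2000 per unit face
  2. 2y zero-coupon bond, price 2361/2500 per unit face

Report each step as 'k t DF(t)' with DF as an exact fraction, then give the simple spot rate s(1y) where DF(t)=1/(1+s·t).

step 1 [1y] zero: DF = P = 1959/2000 ≈ 0.979500
step 2 [2y] zero: DF = P = 2361/2500 ≈ 0.944400

1 1 1959/2000
2 2 2361/2500
s(1y) = (1/(1959/2000) − 1)/(1) = 41/1959 ≈ 2.0929%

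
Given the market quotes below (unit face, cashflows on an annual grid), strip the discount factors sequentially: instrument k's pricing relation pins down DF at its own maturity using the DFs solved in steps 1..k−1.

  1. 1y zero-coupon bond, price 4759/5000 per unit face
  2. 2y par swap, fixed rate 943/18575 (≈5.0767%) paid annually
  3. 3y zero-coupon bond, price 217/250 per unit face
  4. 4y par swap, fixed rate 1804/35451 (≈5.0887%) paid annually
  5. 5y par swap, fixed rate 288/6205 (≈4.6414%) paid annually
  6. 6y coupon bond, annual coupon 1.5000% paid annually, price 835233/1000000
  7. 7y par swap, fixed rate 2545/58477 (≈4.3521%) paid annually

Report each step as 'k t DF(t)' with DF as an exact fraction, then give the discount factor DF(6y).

step 1 [1y] zero: DF = P = 4759/5000 ≈ 0.951800
step 2 [2y] swap r/1=943/18575: DF=(1 − 943/18575·(0.951800))/(1+943/18575) = 9057/10000 ≈ 0.905700
step 3 [3y] zero: DF = P = 217/250 ≈ 0.868000
step 4 [4y] swap r/1=1804/35451: DF=(1 − 1804/35451·(0.951800+0.905700+0.868000))/(1+1804/35451) = 2049/2500 ≈ 0.819600
step 5 [5y] swap r/1=288/6205: DF=(1 − 288/6205·(0.951800+0.905700+0.868000+0.819600))/(1+288/6205) = 499/625 ≈ 0.798400
step 6 [6y] bond c/1=3/200: DF=(835233/1000000 − 3/200·(0.951800+0.905700+0.868000+0.819600+0.798400))/(1+3/200) = 7587/10000 ≈ 0.758700
step 7 [7y] swap r/1=2545/58477: DF=(1 − 2545/58477·(0.951800+0.905700+0.868000+0.819600+0.798400+0.758700))/(1+2545/58477) = 1491/2000 ≈ 0.745500

1 1 4759/5000
2 2 9057/10000
3 3 217/250
4 4 2049/2500
5 5 499/625
6 6 7587/10000
7 7 1491/2000
DF(6y) = 7587/10000 ≈ 0.758700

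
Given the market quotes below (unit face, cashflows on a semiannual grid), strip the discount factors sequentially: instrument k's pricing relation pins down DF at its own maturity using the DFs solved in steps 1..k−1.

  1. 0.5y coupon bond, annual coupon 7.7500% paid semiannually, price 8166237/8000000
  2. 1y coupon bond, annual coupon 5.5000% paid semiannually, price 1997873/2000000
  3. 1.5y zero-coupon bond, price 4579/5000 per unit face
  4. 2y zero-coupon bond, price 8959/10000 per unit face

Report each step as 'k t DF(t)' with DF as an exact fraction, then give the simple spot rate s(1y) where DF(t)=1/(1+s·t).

step 1 [0.5y] bond c/2=31/800: DF=(8166237/8000000 − 31/800·(0))/(1+31/800) = 9827/10000 ≈ 0.982700
step 2 [1y] bond c/2=11/400: DF=(1997873/2000000 − 11/400·(0.982700))/(1+11/400) = 9459/10000 ≈ 0.945900
step 3 [1.5y] zero: DF = P = 4579/5000 ≈ 0.915800
step 4 [2y] zero: DF = P = 8959/10000 ≈ 0.895900

1 1/2 9827/10000
2 1 9459/10000
3 3/2 4579/5000
4 2 8959/10000
s(1y) = (1/(9459/10000) − 1)/(1) = 541/9459 ≈ 5.7194%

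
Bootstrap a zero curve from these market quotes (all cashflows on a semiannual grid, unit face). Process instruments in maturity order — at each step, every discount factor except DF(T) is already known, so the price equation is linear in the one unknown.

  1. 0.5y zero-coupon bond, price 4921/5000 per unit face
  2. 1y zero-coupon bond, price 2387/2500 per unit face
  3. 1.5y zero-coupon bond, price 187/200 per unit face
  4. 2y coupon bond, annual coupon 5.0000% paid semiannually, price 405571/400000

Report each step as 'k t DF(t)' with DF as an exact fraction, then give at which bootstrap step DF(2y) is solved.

step 1 [0.5y] zero: DF = P = 4921/5000 ≈ 0.984200
step 2 [1y] zero: DF = P = 2387/2500 ≈ 0.954800
step 3 [1.5y] zero: DF = P = 187/200 ≈ 0.935000
step 4 [2y] bond c/2=1/40: DF=(405571/400000 − 1/40·(0.984200+0.954800+0.935000))/(1+1/40) = 9191/10000 ≈ 0.919100

1 1/2 4921/5000
2 1 2387/2500
3 3/2 187/200
4 2 9191/10000
DF(2y) is solved at step 4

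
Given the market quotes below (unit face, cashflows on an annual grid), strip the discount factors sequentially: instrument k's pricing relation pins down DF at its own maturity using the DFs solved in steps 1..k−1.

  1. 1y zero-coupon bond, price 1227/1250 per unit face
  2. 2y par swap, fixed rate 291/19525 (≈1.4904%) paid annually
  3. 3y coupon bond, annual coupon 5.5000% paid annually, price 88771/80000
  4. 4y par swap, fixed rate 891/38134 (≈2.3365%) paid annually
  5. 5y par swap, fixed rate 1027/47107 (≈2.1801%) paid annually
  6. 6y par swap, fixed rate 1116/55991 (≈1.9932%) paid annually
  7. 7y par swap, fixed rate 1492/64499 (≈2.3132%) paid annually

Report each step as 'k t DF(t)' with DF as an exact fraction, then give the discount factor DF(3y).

step 1 [1y] zero: DF = P = 1227/1250 ≈ 0.981600
step 2 [2y] swap r/1=291/19525: DF=(1 − 291/19525·(0.981600))/(1+291/19525) = 9709/10000 ≈ 0.970900
step 3 [3y] bond c/1=11/200: DF=(88771/80000 − 11/200·(0.981600+0.970900))/(1+11/200) = 19/20 ≈ 0.950000
step 4 [4y] swap r/1=891/38134: DF=(1 − 891/38134·(0.981600+0.970900+0.950000))/(1+891/38134) = 9109/10000 ≈ 0.910900
step 5 [5y] swap r/1=1027/47107: DF=(1 − 1027/47107·(0.981600+0.970900+0.950000+0.910900))/(1+1027/47107) = 8973/10000 ≈ 0.897300
step 6 [6y] swap r/1=1116/55991: DF=(1 − 1116/55991·(0.981600+0.970900+0.950000+0.910900+0.897300))/(1+1116/55991) = 2221/2500 ≈ 0.888400
step 7 [7y] swap r/1=1492/64499: DF=(1 − 1492/64499·(0.981600+0.970900+0.950000+0.910900+0.897300+0.888400))/(1+1492/64499) = 2127/2500 ≈ 0.850800

1 1 1227/1250
2 2 9709/10000
3 3 19/20
4 4 9109/10000
5 5 8973/10000
6 6 2221/2500
7 7 2127/2500
DF(3y) = 19/20 ≈ 0.950000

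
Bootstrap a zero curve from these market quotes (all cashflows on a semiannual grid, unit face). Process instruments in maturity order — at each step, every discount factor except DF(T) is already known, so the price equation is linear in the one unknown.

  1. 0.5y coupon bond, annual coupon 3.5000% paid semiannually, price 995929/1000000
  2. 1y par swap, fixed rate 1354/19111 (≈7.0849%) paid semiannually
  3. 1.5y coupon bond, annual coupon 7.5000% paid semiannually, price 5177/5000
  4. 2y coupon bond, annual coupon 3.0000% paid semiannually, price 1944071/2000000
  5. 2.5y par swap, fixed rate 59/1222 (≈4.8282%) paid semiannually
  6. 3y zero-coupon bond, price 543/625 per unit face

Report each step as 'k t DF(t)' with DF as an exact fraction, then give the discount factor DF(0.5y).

step 1 [0.5y] bond c/2=7/400: DF=(995929/1000000 − 7/400·(0))/(1+7/400) = 2447/2500 ≈ 0.978800
step 2 [1y] swap r/2=677/19111: DF=(1 − 677/19111·(0.978800))/(1+677/19111) = 9323/10000 ≈ 0.932300
step 3 [1.5y] bond c/2=3/80: DF=(5177/5000 − 3/80·(0.978800+0.932300))/(1+3/80) = 9289/10000 ≈ 0.928900
step 4 [2y] bond c/2=3/200: DF=(1944071/2000000 − 3/200·(0.978800+0.932300+0.928900))/(1+3/200) = 9157/10000 ≈ 0.915700
step 5 [2.5y] swap r/2=59/2444: DF=(1 − 59/2444·(0.978800+0.932300+0.928900+0.915700))/(1+59/2444) = 8879/10000 ≈ 0.887900
step 6 [3y] zero: DF = P = 543/625 ≈ 0.868800

1 1/2 2447/2500
2 1 9323/10000
3 3/2 9289/10000
4 2 9157/10000
5 5/2 8879/10000
6 3 543/625
DF(0.5y) = 2447/2500 ≈ 0.978800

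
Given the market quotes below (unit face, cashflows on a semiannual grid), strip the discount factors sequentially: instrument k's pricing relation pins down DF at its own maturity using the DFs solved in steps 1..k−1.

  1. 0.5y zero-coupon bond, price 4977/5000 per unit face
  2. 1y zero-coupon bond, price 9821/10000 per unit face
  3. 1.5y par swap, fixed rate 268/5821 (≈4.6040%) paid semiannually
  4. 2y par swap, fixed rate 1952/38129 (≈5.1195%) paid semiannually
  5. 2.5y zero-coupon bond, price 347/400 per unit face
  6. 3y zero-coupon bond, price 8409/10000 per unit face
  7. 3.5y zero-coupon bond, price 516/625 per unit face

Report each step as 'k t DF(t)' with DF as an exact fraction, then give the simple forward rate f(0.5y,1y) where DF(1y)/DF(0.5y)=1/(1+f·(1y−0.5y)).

1 1/2 4977/5000
2 1 9821/10000
3 3/2 933/1000
4 2 564/625
5 5/2 347/400
6 3 8409/10000
7 7/2 516/625
f(0.5y,1y) = ((4977/5000)/(9821/10000) − 1)/(1/2) = 38/1403 ≈ 2.7085%

step 1 [0.5y] zero: DF = P = 4977/5000 ≈ 0.995400
step 2 [1y] zero: DF = P = 9821/10000 ≈ 0.982100
step 3 [1.5y] swap r/2=134/5821: DF=(1 − 134/5821·(0.995400+0.982100))/(1+134/5821) = 933/1000 ≈ 0.933000
step 4 [2y] swap r/2=976/38129: DF=(1 − 976/38129·(0.995400+0.982100+0.933000))/(1+976/38129) = 564/625 ≈ 0.902400
step 5 [2.5y] zero: DF = P = 347/400 ≈ 0.867500
step 6 [3y] zero: DF = P = 8409/10000 ≈ 0.840900
step 7 [3.5y] zero: DF = P = 516/625 ≈ 0.825600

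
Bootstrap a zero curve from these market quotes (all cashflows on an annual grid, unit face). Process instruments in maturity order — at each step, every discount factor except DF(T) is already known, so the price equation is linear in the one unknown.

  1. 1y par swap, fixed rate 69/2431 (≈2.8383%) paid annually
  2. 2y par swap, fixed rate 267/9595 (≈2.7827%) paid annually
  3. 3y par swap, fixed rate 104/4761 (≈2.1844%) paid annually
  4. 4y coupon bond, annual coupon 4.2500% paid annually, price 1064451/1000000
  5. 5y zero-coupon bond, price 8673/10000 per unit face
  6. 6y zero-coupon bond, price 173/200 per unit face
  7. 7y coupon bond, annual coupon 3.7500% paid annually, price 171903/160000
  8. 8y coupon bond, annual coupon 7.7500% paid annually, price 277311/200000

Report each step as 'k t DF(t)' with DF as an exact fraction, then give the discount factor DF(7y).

1 1 2431/2500
2 2 4733/5000
3 3 586/625
4 4 4523/5000
5 5 8673/10000
6 6 173/200
7 7 837/1000
8 8 1663/2000
DF(7y) = 837/1000 ≈ 0.837000

step 1 [1y] swap r/1=69/2431: DF=(1 − 69/2431·(0))/(1+69/2431) = 2431/2500 ≈ 0.972400
step 2 [2y] swap r/1=267/9595: DF=(1 − 267/9595·(0.972400))/(1+267/9595) = 4733/5000 ≈ 0.946600
step 3 [3y] swap r/1=104/4761: DF=(1 − 104/4761·(0.972400+0.946600))/(1+104/4761) = 586/625 ≈ 0.937600
step 4 [4y] bond c/1=17/400: DF=(1064451/1000000 − 17/400·(0.972400+0.946600+0.937600))/(1+17/400) = 4523/5000 ≈ 0.904600
step 5 [5y] zero: DF = P = 8673/10000 ≈ 0.867300
step 6 [6y] zero: DF = P = 173/200 ≈ 0.865000
step 7 [7y] bond c/1=3/80: DF=(171903/160000 − 3/80·(0.972400+0.946600+0.937600+0.904600+0.867300+0.865000))/(1+3/80) = 837/1000 ≈ 0.837000
step 8 [8y] bond c/1=31/400: DF=(277311/200000 − 31/400·(0.972400+0.946600+0.937600+0.904600+0.867300+0.865000+0.837000))/(1+31/400) = 1663/2000 ≈ 0.831500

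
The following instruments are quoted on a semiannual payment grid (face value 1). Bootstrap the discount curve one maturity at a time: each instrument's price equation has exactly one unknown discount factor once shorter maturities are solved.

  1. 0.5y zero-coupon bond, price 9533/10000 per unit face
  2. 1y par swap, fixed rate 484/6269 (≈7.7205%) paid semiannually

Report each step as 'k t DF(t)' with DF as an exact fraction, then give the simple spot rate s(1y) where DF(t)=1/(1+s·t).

step 1 [0.5y] zero: DF = P = 9533/10000 ≈ 0.953300
step 2 [1y] swap r/2=242/6269: DF=(1 − 242/6269·(0.953300))/(1+242/6269) = 4637/5000 ≈ 0.927400

1 1/2 9533/10000
2 1 4637/5000
s(1y) = (1/(4637/5000) − 1)/(1) = 363/4637 ≈ 7.8283%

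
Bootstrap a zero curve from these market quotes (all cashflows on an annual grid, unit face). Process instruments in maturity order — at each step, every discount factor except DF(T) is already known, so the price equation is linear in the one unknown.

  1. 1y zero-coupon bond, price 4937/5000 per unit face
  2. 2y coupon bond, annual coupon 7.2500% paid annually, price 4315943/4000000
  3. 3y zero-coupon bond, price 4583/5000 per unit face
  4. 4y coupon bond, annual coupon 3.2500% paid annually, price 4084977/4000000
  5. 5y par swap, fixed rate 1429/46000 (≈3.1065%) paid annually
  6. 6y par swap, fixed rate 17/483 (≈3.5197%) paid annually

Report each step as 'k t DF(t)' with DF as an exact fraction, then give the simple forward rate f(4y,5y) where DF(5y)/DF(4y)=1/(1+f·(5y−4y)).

step 1 [1y] zero: DF = P = 4937/5000 ≈ 0.987400
step 2 [2y] bond c/1=29/400: DF=(4315943/4000000 − 29/400·(0.987400))/(1+29/400) = 9393/10000 ≈ 0.939300
step 3 [3y] zero: DF = P = 4583/5000 ≈ 0.916600
step 4 [4y] bond c/1=13/400: DF=(4084977/4000000 − 13/400·(0.987400+0.939300+0.916600))/(1+13/400) = 2249/2500 ≈ 0.899600
step 5 [5y] swap r/1=1429/46000: DF=(1 − 1429/46000·(0.987400+0.939300+0.916600+0.899600))/(1+1429/46000) = 8571/10000 ≈ 0.857100
step 6 [6y] swap r/1=17/483: DF=(1 − 17/483·(0.987400+0.939300+0.916600+0.899600+0.857100))/(1+17/483) = 506/625 ≈ 0.809600

1 1 4937/5000
2 2 9393/10000
3 3 4583/5000
4 4 2249/2500
5 5 8571/10000
6 6 506/625
f(4y,5y) = ((2249/2500)/(8571/10000) − 1)/(1) = 425/8571 ≈ 4.9586%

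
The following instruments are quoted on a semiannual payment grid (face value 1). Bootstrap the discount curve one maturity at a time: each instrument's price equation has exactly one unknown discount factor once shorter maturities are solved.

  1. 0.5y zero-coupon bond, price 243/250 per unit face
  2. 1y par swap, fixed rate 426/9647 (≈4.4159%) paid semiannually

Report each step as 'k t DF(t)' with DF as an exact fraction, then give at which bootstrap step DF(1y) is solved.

step 1 [0.5y] zero: DF = P = 243/250 ≈ 0.972000
step 2 [1y] swap r/2=213/9647: DF=(1 − 213/9647·(0.972000))/(1+213/9647) = 4787/5000 ≈ 0.957400

1 1/2 243/250
2 1 4787/5000
DF(1y) is solved at step 2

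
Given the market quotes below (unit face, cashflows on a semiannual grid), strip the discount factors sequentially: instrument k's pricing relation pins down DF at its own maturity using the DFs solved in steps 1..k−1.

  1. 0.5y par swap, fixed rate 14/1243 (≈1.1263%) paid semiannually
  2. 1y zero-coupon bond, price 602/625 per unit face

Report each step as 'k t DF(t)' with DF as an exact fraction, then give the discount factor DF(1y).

1 1/2 1243/1250
2 1 602/625
DF(1y) = 602/625 ≈ 0.963200

step 1 [0.5y] swap r/2=7/1243: DF=(1 − 7/1243·(0))/(1+7/1243) = 1243/1250 ≈ 0.994400
step 2 [1y] zero: DF = P = 602/625 ≈ 0.963200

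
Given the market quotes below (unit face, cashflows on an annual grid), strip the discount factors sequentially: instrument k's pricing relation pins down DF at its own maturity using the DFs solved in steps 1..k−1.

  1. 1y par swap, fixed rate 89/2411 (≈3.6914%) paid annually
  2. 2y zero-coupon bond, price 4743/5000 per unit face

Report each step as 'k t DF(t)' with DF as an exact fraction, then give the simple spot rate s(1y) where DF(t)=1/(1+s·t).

1 1 2411/2500
2 2 4743/5000
s(1y) = (1/(2411/2500) − 1)/(1) = 89/2411 ≈ 3.6914%

step 1 [1y] swap r/1=89/2411: DF=(1 − 89/2411·(0))/(1+89/2411) = 2411/2500 ≈ 0.964400
step 2 [2y] zero: DF = P = 4743/5000 ≈ 0.948600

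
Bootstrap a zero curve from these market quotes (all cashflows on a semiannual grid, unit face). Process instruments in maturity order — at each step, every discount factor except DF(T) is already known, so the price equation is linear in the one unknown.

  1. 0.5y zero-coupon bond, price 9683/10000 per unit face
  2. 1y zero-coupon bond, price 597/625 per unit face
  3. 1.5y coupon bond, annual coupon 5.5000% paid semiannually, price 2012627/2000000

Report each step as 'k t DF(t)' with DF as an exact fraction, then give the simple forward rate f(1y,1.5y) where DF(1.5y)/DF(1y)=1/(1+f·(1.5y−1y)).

step 1 [0.5y] zero: DF = P = 9683/10000 ≈ 0.968300
step 2 [1y] zero: DF = P = 597/625 ≈ 0.955200
step 3 [1.5y] bond c/2=11/400: DF=(2012627/2000000 − 11/400·(0.968300+0.955200))/(1+11/400) = 9279/10000 ≈ 0.927900

1 1/2 9683/10000
2 1 597/625
3 3/2 9279/10000
f(1y,1.5y) = ((597/625)/(9279/10000) − 1)/(1/2) = 182/3093 ≈ 5.8843%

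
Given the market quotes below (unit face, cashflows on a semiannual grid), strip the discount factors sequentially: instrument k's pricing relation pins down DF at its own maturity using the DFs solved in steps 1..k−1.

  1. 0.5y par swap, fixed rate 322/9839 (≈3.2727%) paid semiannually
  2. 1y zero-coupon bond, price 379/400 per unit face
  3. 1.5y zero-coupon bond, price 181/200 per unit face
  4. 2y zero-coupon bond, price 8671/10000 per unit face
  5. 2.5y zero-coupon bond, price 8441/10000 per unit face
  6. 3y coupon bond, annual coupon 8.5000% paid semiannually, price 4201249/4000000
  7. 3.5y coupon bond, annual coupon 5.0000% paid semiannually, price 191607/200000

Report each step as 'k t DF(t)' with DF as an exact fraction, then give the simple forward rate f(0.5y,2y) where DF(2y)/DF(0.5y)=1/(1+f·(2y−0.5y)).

1 1/2 9839/10000
2 1 379/400
3 3/2 181/200
4 2 8671/10000
5 5/2 8441/10000
6 3 8221/10000
7 7/2 8037/10000
f(0.5y,2y) = ((9839/10000)/(8671/10000) − 1)/(3/2) = 2336/26013 ≈ 8.9801%

step 1 [0.5y] swap r/2=161/9839: DF=(1 − 161/9839·(0))/(1+161/9839) = 9839/10000 ≈ 0.983900
step 2 [1y] zero: DF = P = 379/400 ≈ 0.947500
step 3 [1.5y] zero: DF = P = 181/200 ≈ 0.905000
step 4 [2y] zero: DF = P = 8671/10000 ≈ 0.867100
step 5 [2.5y] zero: DF = P = 8441/10000 ≈ 0.844100
step 6 [3y] bond c/2=17/400: DF=(4201249/4000000 − 17/400·(0.983900+0.947500+0.905000+0.867100+0.844100))/(1+17/400) = 8221/10000 ≈ 0.822100
step 7 [3.5y] bond c/2=1/40: DF=(191607/200000 − 1/40·(0.983900+0.947500+0.905000+0.867100+0.844100+0.822100))/(1+1/40) = 8037/10000 ≈ 0.803700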